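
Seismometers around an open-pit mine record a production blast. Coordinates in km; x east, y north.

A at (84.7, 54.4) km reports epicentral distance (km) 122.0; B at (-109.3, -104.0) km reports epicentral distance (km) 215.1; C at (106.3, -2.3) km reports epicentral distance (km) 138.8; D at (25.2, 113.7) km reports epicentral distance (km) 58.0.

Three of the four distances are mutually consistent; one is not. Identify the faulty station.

C

Solve using three stations at a time. Using A, B, D (subtract circle equations pairwise → linear system) gives (x, y) ≈ (-30.0, 95.9).
Distances from that point to each station vs reported:
  A: calculated 122.0 vs reported 122.0 → residual 0.0 km
  B: calculated 215.1 vs reported 215.1 → residual 0.0 km
  C: calculated 168.0 vs reported 138.8 → residual 29.2 km
  D: calculated 58.0 vs reported 58.0 → residual 0.0 km
A, B, D are mutually consistent (residuals ≈ 0); C is off by 29.2 km.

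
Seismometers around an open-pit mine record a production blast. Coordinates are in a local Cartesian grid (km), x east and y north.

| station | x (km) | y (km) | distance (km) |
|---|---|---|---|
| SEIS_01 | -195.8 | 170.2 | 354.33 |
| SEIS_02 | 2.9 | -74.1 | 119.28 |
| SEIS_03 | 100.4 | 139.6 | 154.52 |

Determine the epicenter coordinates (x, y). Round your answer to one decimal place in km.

106.4 km east, -14.8 km north

Circle about each station: (x + 195.8)² + (y − 170.2)² = 354.33²; (x − 2.9)² + (y + 74.1)² = 119.28²; (x − 100.4)² + (y − 139.6)² = 154.52².
Subtracting pairs of circle equations eliminates x²+y² and gives linear equations (the radical axes):
397.4 x − 488.6 y = 49515.57
592.4 x − 61.2 y = 63935.96
Solving the 2×2 system: x ≈ 106.4, y ≈ -14.8 km.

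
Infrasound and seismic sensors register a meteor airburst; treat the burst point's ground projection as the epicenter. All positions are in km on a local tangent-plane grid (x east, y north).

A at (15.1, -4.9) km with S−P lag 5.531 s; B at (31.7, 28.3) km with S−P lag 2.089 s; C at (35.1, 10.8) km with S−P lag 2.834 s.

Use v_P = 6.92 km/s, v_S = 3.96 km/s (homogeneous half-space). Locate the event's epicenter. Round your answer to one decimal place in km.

Distance from S−P lag: d = Δt · v_P v_S / (v_P − v_S) = Δt · (6.92·3.96)/(6.92−3.96) ≈ 9.2578·Δt.
So d_A = 51.21, d_B = 19.34, d_C = 26.24 km.
Circle about each station: (x − 15.1)² + (y + 4.9)² = 51.21²; (x − 31.7)² + (y − 28.3)² = 19.34²; (x − 35.1)² + (y − 10.8)² = 26.24².
Subtracting the A equation from the B and C equations removes the quadratic terms:
33.2 x + 66.4 y = 3802.19
40.0 x + 31.4 y = 3030.56
Solving the 2×2 system: x ≈ 50.7, y ≈ 31.9 km.

50.7 km east, 31.9 km north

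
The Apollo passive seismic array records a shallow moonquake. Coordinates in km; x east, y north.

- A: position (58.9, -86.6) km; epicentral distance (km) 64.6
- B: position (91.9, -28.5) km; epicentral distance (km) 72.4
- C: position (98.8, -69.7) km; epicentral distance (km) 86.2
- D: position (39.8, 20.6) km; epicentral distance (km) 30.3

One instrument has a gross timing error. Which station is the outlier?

Solve using three stations at a time. Using A, B, C (subtract circle equations pairwise → linear system) gives (x, y) ≈ (19.8, -35.2).
Distances from that point to each station vs reported:
  A: calculated 64.6 vs reported 64.6 → residual 0.0 km
  B: calculated 72.4 vs reported 72.4 → residual 0.0 km
  C: calculated 86.2 vs reported 86.2 → residual 0.0 km
  D: calculated 59.3 vs reported 30.3 → residual 29.0 km
A, B, C are mutually consistent (residuals ≈ 0); D is off by 29.0 km.

D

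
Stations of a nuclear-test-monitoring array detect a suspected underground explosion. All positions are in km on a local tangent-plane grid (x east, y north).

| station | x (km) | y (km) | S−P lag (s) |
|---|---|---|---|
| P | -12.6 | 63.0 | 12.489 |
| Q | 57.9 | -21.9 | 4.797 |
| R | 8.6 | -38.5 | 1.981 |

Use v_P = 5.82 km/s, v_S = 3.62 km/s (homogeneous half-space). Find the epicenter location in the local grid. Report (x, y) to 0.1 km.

Distance from S−P lag: d = Δt · v_P v_S / (v_P − v_S) = Δt · (5.82·3.62)/(5.82−3.62) ≈ 9.5765·Δt.
So d_P = 119.60, d_Q = 45.94, d_R = 18.97 km.
Circle about each station: (x + 12.6)² + (y − 63.0)² = 119.60²; (x − 57.9)² + (y + 21.9)² = 45.94²; (x − 8.6)² + (y + 38.5)² = 18.97².
Subtracting pairs of circle equations eliminates x²+y² and gives linear equations (the radical axes):
141.0 x − 169.8 y = 11897.94
42.4 x − 203.0 y = 11372.75
Solving the 2×2 system: x ≈ 22.6, y ≈ -51.3 km.

(22.6, -51.3)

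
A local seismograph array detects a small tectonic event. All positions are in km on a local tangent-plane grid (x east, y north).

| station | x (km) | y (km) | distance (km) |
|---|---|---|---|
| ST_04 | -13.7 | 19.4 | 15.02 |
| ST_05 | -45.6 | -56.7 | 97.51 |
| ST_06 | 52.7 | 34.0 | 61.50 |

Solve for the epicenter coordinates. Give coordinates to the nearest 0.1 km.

Circle about each station: (x + 13.7)² + (y − 19.4)² = 15.02²; (x + 45.6)² + (y + 56.7)² = 97.51²; (x − 52.7)² + (y − 34.0)² = 61.50².
Subtracting pairs of circle equations eliminates x²+y² and gives linear equations (the radical axes):
-63.8 x − 152.2 y = -4552.40
132.8 x + 29.2 y = -187.41
Solving the 2×2 system: x ≈ -8.8, y ≈ 33.6 km.

x ≈ -8.8 km, y ≈ 33.6 km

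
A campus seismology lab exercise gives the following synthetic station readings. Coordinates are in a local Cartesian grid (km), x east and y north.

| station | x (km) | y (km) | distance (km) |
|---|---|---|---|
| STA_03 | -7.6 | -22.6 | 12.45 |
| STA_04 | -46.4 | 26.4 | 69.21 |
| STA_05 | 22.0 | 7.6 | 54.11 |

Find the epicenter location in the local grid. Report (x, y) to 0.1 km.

(-12.6, -34.0)

Circle about each station: (x + 7.6)² + (y + 22.6)² = 12.45²; (x + 46.4)² + (y − 26.4)² = 69.21²; (x − 22.0)² + (y − 7.6)² = 54.11².
Subtracting the STA_03 equation from the STA_04 and STA_05 equations removes the quadratic terms:
-77.6 x + 98.0 y = -2353.62
59.2 x + 60.4 y = -2799.65
Solving the 2×2 system: x ≈ -12.6, y ≈ -34.0 km.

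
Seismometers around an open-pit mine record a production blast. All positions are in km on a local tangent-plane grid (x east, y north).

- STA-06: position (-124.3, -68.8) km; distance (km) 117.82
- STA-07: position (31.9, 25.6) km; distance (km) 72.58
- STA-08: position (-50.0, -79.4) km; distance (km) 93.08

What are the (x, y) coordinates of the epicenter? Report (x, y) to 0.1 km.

x ≈ -39.6 km, y ≈ 13.1 km

Circle about each station: (x + 124.3)² + (y + 68.8)² = 117.82²; (x − 31.9)² + (y − 25.6)² = 72.58²; (x + 50.0)² + (y + 79.4)² = 93.08².
Subtracting the STA-06 equation from the STA-07 and STA-08 equations removes the quadratic terms:
312.4 x + 188.8 y = -9897.26
148.6 x − 21.2 y = -6161.90
Solving the 2×2 system: x ≈ -39.6, y ≈ 13.1 km.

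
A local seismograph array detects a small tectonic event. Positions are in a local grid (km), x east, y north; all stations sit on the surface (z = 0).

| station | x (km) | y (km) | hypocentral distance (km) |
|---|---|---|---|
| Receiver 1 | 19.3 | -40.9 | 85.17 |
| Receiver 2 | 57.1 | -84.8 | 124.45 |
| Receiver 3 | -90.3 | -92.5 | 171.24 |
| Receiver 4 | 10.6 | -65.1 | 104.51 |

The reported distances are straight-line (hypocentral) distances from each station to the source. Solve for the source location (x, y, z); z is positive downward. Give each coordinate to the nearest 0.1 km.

Each station gives a sphere (x−x_i)² + (y−y_i)² + z² = d_i² (stations at z=0).
Subtracting the Receiver 1 sphere from Receiver 2 and Receiver 3: z² cancels, leaving linear equations in x and y:
75.6 x − 87.8 y = 172.28
-219.2 x − 103.2 y = -7404.17
Solving: x ≈ 24.692, y ≈ 19.299 km (keep extra digits for the depth step; rounded: 24.7, 19.3).
Then from the Receiver 1 sphere: z² = 85.17² − (x − 19.3)² − (y + 40.9)² with x = 24.692, y = 19.299, so z ≈ 60.008 ≈ 60.0 km.

x ≈ 24.7 km, y ≈ 19.3 km, depth ≈ 60.0 km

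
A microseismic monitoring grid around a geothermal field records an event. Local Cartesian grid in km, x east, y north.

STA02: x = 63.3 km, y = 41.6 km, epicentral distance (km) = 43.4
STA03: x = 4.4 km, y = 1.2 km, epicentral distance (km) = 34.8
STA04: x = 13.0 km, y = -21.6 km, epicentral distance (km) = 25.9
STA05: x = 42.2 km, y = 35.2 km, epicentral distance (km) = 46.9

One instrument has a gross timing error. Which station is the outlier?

STA02

Solve using three stations at a time. Using STA03, STA04, STA05 (subtract circle equations pairwise → linear system) gives (x, y) ≈ (36.9, -11.4).
Distances from that point to each station vs reported:
  STA02: calculated 59.2 vs reported 43.4 → residual 15.8 km
  STA03: calculated 34.8 vs reported 34.8 → residual 0.0 km
  STA04: calculated 25.9 vs reported 25.9 → residual 0.0 km
  STA05: calculated 46.9 vs reported 46.9 → residual 0.0 km
STA03, STA04, STA05 are mutually consistent (residuals ≈ 0); STA02 is off by 15.8 km.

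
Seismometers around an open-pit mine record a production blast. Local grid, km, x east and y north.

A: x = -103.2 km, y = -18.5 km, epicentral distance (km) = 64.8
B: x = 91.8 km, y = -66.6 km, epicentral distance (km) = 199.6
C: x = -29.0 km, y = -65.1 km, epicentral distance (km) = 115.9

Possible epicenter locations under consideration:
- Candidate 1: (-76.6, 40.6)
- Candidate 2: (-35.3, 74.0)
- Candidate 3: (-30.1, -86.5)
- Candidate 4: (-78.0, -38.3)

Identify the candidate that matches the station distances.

Candidate 1

For each candidate, compare |candidate − station| to the reported distance:
Candidate 1: residuals A 0.0, B 0.0, C 0.0 → max 0.0 km
Candidate 2: residuals A 49.9, B 10.1, C 23.3 → max 49.9 km
Candidate 3: residuals A 35.0, B 76.1, C 94.5 → max 94.5 km
Candidate 4: residuals A 32.8, B 27.5, C 60.0 → max 60.0 km
Only Candidate 1 has all residuals ≈ 0.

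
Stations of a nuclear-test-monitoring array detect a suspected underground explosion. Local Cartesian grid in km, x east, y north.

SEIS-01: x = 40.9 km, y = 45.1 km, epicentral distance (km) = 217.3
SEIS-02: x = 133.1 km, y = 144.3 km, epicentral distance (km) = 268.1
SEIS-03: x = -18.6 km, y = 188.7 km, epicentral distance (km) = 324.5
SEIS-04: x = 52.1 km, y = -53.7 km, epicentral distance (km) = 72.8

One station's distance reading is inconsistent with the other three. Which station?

SEIS-01

Solve using three stations at a time. Using SEIS-02, SEIS-03, SEIS-04 (subtract circle equations pairwise → linear system) gives (x, y) ≈ (83.8, -119.2).
Distances from that point to each station vs reported:
  SEIS-01: calculated 169.8 vs reported 217.3 → residual 47.5 km
  SEIS-02: calculated 268.1 vs reported 268.1 → residual 0.0 km
  SEIS-03: calculated 324.5 vs reported 324.5 → residual 0.0 km
  SEIS-04: calculated 72.8 vs reported 72.8 → residual 0.0 km
SEIS-02, SEIS-03, SEIS-04 are mutually consistent (residuals ≈ 0); SEIS-01 is off by 47.5 km.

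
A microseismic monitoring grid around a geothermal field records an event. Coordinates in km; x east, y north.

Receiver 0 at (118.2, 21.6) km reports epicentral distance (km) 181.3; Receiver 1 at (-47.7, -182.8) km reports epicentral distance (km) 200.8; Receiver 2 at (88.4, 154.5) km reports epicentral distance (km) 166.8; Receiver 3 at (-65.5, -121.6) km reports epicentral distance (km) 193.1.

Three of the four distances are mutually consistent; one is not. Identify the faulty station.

Receiver 1

Solve using three stations at a time. Using Receiver 0, Receiver 2, Receiver 3 (subtract circle equations pairwise → linear system) gives (x, y) ≈ (-56.2, 71.3).
Distances from that point to each station vs reported:
  Receiver 0: calculated 181.3 vs reported 181.3 → residual 0.0 km
  Receiver 1: calculated 254.2 vs reported 200.8 → residual 53.4 km
  Receiver 2: calculated 166.8 vs reported 166.8 → residual 0.0 km
  Receiver 3: calculated 193.1 vs reported 193.1 → residual 0.0 km
Receiver 0, Receiver 2, Receiver 3 are mutually consistent (residuals ≈ 0); Receiver 1 is off by 53.4 km.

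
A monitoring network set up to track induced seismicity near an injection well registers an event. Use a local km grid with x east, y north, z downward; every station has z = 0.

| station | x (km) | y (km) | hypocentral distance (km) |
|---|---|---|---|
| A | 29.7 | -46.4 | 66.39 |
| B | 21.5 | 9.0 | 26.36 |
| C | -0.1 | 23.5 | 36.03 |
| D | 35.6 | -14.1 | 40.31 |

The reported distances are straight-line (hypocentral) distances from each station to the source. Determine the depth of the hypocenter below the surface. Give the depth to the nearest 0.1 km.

Each station gives a sphere (x−x_i)² + (y−y_i)² + z² = d_i² (stations at z=0).
Subtracting the A sphere from B and C: z² cancels, leaving linear equations in x and y:
-16.4 x + 110.8 y = 1220.98
-59.6 x + 139.8 y = 626.68
Solving: x ≈ 23.488, y ≈ 14.496 km (keep extra digits for the depth step; rounded: 23.5, 14.5).
Then from the A sphere: z² = 66.39² − (x − 29.7)² − (y + 46.4)² with x = 23.488, y = 14.496, so z ≈ 25.704 ≈ 25.7 km.

25.7 km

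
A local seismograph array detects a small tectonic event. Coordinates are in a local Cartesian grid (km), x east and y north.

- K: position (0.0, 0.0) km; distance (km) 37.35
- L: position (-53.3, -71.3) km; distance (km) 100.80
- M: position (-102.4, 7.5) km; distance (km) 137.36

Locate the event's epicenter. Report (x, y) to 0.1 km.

Circle about each station: x² + y² = 37.35²; (x + 53.3)² + (y + 71.3)² = 100.80²; (x + 102.4)² + (y − 7.5)² = 137.36².
Subtracting the K equation from the L and M equations removes the quadratic terms:
-106.6 x − 142.6 y = -841.04
-204.8 x + 15.0 y = -6930.74
Solving the 2×2 system: x ≈ 32.5, y ≈ -18.4 km.

32.5 km east, -18.4 km north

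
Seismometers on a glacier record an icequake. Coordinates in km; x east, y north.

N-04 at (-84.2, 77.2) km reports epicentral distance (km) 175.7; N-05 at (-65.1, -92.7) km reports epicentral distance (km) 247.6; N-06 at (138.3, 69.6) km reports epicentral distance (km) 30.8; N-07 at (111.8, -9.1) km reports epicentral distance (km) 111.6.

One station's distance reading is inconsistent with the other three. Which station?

Solve using three stations at a time. Using N-04, N-05, N-07 (subtract circle equations pairwise → linear system) gives (x, y) ≈ (90.0, 100.3).
Distances from that point to each station vs reported:
  N-04: calculated 175.7 vs reported 175.7 → residual 0.0 km
  N-05: calculated 247.6 vs reported 247.6 → residual 0.0 km
  N-06: calculated 57.3 vs reported 30.8 → residual 26.5 km
  N-07: calculated 111.6 vs reported 111.6 → residual 0.0 km
N-04, N-05, N-07 are mutually consistent (residuals ≈ 0); N-06 is off by 26.5 km.

N-06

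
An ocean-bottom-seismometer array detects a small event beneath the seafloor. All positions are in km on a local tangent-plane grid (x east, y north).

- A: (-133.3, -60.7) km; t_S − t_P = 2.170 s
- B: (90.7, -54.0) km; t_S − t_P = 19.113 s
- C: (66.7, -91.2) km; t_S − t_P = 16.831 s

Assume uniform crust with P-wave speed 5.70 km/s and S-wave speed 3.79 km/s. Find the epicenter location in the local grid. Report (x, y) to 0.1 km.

Distance from S−P lag: d = Δt · v_P v_S / (v_P − v_S) = Δt · (5.70·3.79)/(5.70−3.79) ≈ 11.3105·Δt.
So d_A = 24.54, d_B = 216.18, d_C = 190.37 km.
Circle about each station: (x + 133.3)² + (y + 60.7)² = 24.54²; (x − 90.7)² + (y + 54.0)² = 216.18²; (x − 66.7)² + (y + 91.2)² = 190.37².
Subtracting pairs of circle equations eliminates x²+y² and gives linear equations (the radical axes):
448.0 x + 13.4 y = -56442.47
400.0 x − 61.0 y = -44325.58
Solving the 2×2 system: x ≈ -123.5, y ≈ -83.2 km.

x ≈ -123.5 km, y ≈ -83.2 km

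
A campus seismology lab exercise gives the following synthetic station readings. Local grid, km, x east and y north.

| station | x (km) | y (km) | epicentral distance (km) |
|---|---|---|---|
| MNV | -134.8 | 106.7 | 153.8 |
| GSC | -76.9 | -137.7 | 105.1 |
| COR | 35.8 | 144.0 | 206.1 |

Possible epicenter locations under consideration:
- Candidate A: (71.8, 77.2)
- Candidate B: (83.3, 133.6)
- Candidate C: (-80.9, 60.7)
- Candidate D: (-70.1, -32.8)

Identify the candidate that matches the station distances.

Candidate D

For each candidate, compare |candidate − station| to the reported distance:
Candidate A: residuals MNV 54.9, GSC 156.2, COR 130.2 → max 156.2 km
Candidate B: residuals MNV 66.0, GSC 210.0, COR 157.5 → max 210.0 km
Candidate C: residuals MNV 82.9, GSC 93.3, COR 62.7 → max 93.3 km
Candidate D: residuals MNV 0.0, GSC 0.0, COR 0.0 → max 0.0 km
Only Candidate D has all residuals ≈ 0.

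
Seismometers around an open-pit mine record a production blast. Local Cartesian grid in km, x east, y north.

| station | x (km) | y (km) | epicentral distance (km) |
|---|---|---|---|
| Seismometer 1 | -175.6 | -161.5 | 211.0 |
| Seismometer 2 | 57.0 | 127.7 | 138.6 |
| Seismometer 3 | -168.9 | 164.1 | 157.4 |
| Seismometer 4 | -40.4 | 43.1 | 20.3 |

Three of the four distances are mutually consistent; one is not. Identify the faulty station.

Seismometer 1

Solve using three stations at a time. Using Seismometer 2, Seismometer 3, Seismometer 4 (subtract circle equations pairwise → linear system) gives (x, y) ≈ (-58.8, 51.6).
Distances from that point to each station vs reported:
  Seismometer 1: calculated 243.0 vs reported 211.0 → residual 32.0 km
  Seismometer 2: calculated 138.6 vs reported 138.6 → residual 0.0 km
  Seismometer 3: calculated 157.4 vs reported 157.4 → residual 0.0 km
  Seismometer 4: calculated 20.3 vs reported 20.3 → residual 0.0 km
Seismometer 2, Seismometer 3, Seismometer 4 are mutually consistent (residuals ≈ 0); Seismometer 1 is off by 32.0 km.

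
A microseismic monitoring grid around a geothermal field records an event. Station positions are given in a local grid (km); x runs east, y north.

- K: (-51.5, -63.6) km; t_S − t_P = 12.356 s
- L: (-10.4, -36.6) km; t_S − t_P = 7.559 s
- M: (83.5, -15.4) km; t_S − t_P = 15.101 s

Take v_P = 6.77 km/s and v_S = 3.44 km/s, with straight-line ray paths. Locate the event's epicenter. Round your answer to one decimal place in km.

x ≈ -17.4 km, y ≈ 15.8 km

Distance from S−P lag: d = Δt · v_P v_S / (v_P − v_S) = Δt · (6.77·3.44)/(6.77−3.44) ≈ 6.9936·Δt.
So d_K = 86.41, d_L = 52.86, d_M = 105.61 km.
Circle about each station: (x + 51.5)² + (y + 63.6)² = 86.41²; (x + 10.4)² + (y + 36.6)² = 52.86²; (x − 83.5)² + (y + 15.4)² = 105.61².
Subtracting pairs of circle equations eliminates x²+y² and gives linear equations (the radical axes):
82.2 x + 54.0 y = -576.98
270.0 x + 96.4 y = -3174.58
Solving the 2×2 system: x ≈ -17.4, y ≈ 15.8 km.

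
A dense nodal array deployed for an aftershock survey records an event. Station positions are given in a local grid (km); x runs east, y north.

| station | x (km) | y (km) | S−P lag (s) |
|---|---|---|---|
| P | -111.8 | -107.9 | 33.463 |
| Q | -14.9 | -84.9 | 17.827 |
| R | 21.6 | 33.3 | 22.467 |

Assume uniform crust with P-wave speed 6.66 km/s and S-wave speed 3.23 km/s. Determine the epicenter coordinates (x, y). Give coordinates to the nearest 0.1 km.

Distance from S−P lag: d = Δt · v_P v_S / (v_P − v_S) = Δt · (6.66·3.23)/(6.66−3.23) ≈ 6.2717·Δt.
So d_P = 209.87, d_Q = 111.80, d_R = 140.91 km.
Circle about each station: (x + 111.8)² + (y + 107.9)² = 209.87²; (x + 14.9)² + (y + 84.9)² = 111.80²; (x − 21.6)² + (y − 33.3)² = 140.91².
Subtracting the P equation from the Q and R equations removes the quadratic terms:
193.8 x + 46.0 y = 14834.55
266.8 x + 282.4 y = 1623.59
Solving the 2×2 system: x ≈ 96.9, y ≈ -85.8 km.

96.9 km east, -85.8 km north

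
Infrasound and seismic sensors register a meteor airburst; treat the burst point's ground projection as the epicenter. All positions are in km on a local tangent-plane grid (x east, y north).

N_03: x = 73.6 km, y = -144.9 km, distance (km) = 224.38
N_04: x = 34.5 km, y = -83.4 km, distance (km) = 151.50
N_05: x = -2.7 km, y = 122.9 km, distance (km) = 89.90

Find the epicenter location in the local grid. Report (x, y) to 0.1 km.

-46.7 km east, 44.5 km north

Circle about each station: (x − 73.6)² + (y + 144.9)² = 224.38²; (x − 34.5)² + (y + 83.4)² = 151.50²; (x + 2.7)² + (y − 122.9)² = 89.90².
Subtracting pairs of circle equations eliminates x²+y² and gives linear equations (the radical axes):
-78.2 x + 123.0 y = 9126.97
-152.6 x + 535.6 y = 30963.10
Solving the 2×2 system: x ≈ -46.7, y ≈ 44.5 km.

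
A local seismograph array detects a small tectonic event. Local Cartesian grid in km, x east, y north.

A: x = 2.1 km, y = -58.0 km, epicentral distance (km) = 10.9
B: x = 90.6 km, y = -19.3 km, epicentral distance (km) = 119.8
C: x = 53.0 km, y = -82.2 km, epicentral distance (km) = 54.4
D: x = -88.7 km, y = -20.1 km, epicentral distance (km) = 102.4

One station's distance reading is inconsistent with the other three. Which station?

Solve using three stations at a time. Using A, C, D (subtract circle equations pairwise → linear system) gives (x, y) ≈ (9.3, -49.8).
Distances from that point to each station vs reported:
  A: calculated 10.9 vs reported 10.9 → residual 0.0 km
  B: calculated 86.8 vs reported 119.8 → residual 33.0 km
  C: calculated 54.4 vs reported 54.4 → residual 0.0 km
  D: calculated 102.4 vs reported 102.4 → residual 0.0 km
A, C, D are mutually consistent (residuals ≈ 0); B is off by 33.0 km.

B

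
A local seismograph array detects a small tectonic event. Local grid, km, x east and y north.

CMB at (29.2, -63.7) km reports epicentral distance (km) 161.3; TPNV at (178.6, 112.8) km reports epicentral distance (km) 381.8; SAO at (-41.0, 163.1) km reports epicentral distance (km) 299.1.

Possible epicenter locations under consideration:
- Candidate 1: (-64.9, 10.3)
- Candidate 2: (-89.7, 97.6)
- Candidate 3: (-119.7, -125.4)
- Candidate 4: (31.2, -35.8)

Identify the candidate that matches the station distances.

Candidate 3

For each candidate, compare |candidate − station| to the reported distance:
Candidate 1: residuals CMB 41.6, TPNV 117.6, SAO 144.4 → max 144.4 km
Candidate 2: residuals CMB 39.1, TPNV 113.1, SAO 217.5 → max 217.5 km
Candidate 3: residuals CMB 0.1, TPNV 0.1, SAO 0.1 → max 0.1 km
Candidate 4: residuals CMB 133.3, TPNV 172.5, SAO 87.5 → max 172.5 km
Only Candidate 3 has all residuals ≈ 0.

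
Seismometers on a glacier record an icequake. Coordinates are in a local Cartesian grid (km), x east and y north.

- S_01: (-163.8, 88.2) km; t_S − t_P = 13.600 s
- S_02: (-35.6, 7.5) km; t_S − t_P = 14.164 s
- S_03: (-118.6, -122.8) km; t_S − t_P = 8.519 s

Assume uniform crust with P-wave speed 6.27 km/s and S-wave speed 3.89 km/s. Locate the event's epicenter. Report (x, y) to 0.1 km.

Distance from S−P lag: d = Δt · v_P v_S / (v_P − v_S) = Δt · (6.27·3.89)/(6.27−3.89) ≈ 10.2480·Δt.
So d_S_01 = 139.37, d_S_02 = 145.15, d_S_03 = 87.30 km.
Circle about each station: (x + 163.8)² + (y − 88.2)² = 139.37²; (x + 35.6)² + (y − 7.5)² = 145.15²; (x + 118.6)² + (y + 122.8)² = 87.30².
Subtracting pairs of circle equations eliminates x²+y² and gives linear equations (the radical axes):
256.4 x − 161.4 y = -34930.60
90.4 x − 422.0 y = 6338.83
Solving the 2×2 system: x ≈ -168.4, y ≈ -51.1 km.

(-168.4, -51.1)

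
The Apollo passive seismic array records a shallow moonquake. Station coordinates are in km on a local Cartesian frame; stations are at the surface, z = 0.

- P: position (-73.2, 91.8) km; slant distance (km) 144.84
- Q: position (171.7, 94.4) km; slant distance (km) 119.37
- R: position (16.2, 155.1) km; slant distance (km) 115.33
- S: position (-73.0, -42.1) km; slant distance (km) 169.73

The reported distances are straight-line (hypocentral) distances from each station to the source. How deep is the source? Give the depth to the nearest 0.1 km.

Each station gives a sphere (x−x_i)² + (y−y_i)² + z² = d_i² (stations at z=0).
Subtracting the P sphere from Q and R: z² cancels, leaving linear equations in x and y:
489.8 x + 5.2 y = 31336.20
178.8 x + 126.6 y = 18210.59
Solving: x ≈ 63.401, y ≈ 54.301 km (keep extra digits for the depth step; rounded: 63.4, 54.3).
Then from the P sphere: z² = 144.84² − (x + 73.2)² − (y − 91.8)² with x = 63.401, y = 54.301, so z ≈ 30.210 ≈ 30.2 km.
Check against S (with the unrounded solution): distance 169.74 ≈ 169.73 km. ✓

depth ≈ 30.2 km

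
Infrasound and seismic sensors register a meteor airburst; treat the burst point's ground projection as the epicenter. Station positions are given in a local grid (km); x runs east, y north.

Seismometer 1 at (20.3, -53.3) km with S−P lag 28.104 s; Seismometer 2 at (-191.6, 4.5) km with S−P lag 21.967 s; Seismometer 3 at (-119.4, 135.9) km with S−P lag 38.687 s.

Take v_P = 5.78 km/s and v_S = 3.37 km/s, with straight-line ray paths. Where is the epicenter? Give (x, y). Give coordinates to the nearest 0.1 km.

-173.3 km east, -172.1 km north

Distance from S−P lag: d = Δt · v_P v_S / (v_P − v_S) = Δt · (5.78·3.37)/(5.78−3.37) ≈ 8.0824·Δt.
So d_Seismometer 1 = 227.15, d_Seismometer 2 = 177.55, d_Seismometer 3 = 312.68 km.
Circle about each station: (x − 20.3)² + (y + 53.3)² = 227.15²; (x + 191.6)² + (y − 4.5)² = 177.55²; (x + 119.4)² + (y − 135.9)² = 312.68².
Subtracting pairs of circle equations eliminates x²+y² and gives linear equations (the radical axes):
-423.8 x + 115.6 y = 53550.95
-279.4 x + 378.4 y = -16699.47
Solving the 2×2 system: x ≈ -173.3, y ≈ -172.1 km.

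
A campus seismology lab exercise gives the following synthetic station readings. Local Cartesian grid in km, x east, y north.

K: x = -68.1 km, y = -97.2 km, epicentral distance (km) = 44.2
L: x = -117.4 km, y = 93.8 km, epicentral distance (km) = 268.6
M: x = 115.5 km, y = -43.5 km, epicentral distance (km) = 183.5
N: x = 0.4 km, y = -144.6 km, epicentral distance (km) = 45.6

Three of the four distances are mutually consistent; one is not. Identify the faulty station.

L

Solve using three stations at a time. Using K, M, N (subtract circle equations pairwise → linear system) gives (x, y) ≈ (-44.0, -134.2).
Distances from that point to each station vs reported:
  K: calculated 44.2 vs reported 44.2 → residual 0.0 km
  L: calculated 239.6 vs reported 268.6 → residual 29.0 km
  M: calculated 183.5 vs reported 183.5 → residual 0.0 km
  N: calculated 45.6 vs reported 45.6 → residual 0.0 km
K, M, N are mutually consistent (residuals ≈ 0); L is off by 29.0 km.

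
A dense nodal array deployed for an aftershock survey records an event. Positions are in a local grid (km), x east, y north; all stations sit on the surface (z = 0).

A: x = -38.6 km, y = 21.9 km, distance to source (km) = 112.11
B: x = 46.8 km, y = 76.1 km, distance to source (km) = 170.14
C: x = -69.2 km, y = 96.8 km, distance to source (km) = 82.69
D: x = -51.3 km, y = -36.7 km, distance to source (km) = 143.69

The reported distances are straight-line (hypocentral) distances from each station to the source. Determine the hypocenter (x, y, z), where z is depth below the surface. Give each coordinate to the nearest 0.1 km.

Each station gives a sphere (x−x_i)² + (y−y_i)² + z² = d_i² (stations at z=0).
Subtracting the A sphere from B and C: z² cancels, leaving linear equations in x and y:
170.8 x + 108.4 y = -10367.09
-61.2 x + 149.8 y = 17920.33
Solving: x ≈ -108.490, y ≈ 75.305 km (keep extra digits for the depth step; rounded: -108.5, 75.3).
Then from the A sphere: z² = 112.11² − (x + 38.6)² − (y − 21.9)² with x = -108.490, y = 75.305, so z ≈ 69.512 ≈ 69.5 km.
Check against D (with the unrounded solution): distance 143.69 ≈ 143.69 km. ✓

x ≈ -108.5 km, y ≈ 75.3 km, depth ≈ 69.5 km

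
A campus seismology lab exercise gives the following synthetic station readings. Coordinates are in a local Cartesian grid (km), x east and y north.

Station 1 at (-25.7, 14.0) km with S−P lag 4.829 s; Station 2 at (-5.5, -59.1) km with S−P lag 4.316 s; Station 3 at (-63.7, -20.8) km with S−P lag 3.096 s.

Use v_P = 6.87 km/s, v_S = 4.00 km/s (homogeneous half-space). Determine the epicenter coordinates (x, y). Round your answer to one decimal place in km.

Distance from S−P lag: d = Δt · v_P v_S / (v_P − v_S) = Δt · (6.87·4.00)/(6.87−4.00) ≈ 9.5749·Δt.
So d_Station 1 = 46.24, d_Station 2 = 41.33, d_Station 3 = 29.64 km.
Circle about each station: (x + 25.7)² + (y − 14.0)² = 46.24²; (x + 5.5)² + (y + 59.1)² = 41.33²; (x + 63.7)² + (y + 20.8)² = 29.64².
Subtracting the Station 1 equation from the Station 2 and Station 3 equations removes the quadratic terms:
40.4 x − 146.2 y = 3096.54
-76.0 x − 69.6 y = 4893.45
Solving the 2×2 system: x ≈ -35.9, y ≈ -31.1 km.

x ≈ -35.9 km, y ≈ -31.1 km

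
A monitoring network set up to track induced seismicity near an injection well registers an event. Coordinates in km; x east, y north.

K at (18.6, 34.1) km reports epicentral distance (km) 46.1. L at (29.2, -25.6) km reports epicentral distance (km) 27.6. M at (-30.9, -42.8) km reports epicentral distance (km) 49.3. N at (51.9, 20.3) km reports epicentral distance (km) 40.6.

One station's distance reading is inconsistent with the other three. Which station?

N

Solve using three stations at a time. Using K, L, M (subtract circle equations pairwise → linear system) gives (x, y) ≈ (6.2, -10.3).
Distances from that point to each station vs reported:
  K: calculated 46.1 vs reported 46.1 → residual 0.0 km
  L: calculated 27.6 vs reported 27.6 → residual 0.0 km
  M: calculated 49.3 vs reported 49.3 → residual 0.0 km
  N: calculated 55.0 vs reported 40.6 → residual 14.4 km
K, L, M are mutually consistent (residuals ≈ 0); N is off by 14.4 km.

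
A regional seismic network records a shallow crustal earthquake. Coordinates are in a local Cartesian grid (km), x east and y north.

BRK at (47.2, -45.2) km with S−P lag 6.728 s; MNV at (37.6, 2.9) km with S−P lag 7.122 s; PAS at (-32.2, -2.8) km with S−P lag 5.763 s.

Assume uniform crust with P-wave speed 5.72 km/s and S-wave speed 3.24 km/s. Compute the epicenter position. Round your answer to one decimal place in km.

Distance from S−P lag: d = Δt · v_P v_S / (v_P − v_S) = Δt · (5.72·3.24)/(5.72−3.24) ≈ 7.4729·Δt.
So d_BRK = 50.28, d_MNV = 53.22, d_PAS = 43.07 km.
Circle about each station: (x − 47.2)² + (y + 45.2)² = 50.28²; (x − 37.6)² + (y − 2.9)² = 53.22²; (x + 32.2)² + (y + 2.8)² = 43.07².
Subtracting pairs of circle equations eliminates x²+y² and gives linear equations (the radical axes):
-19.2 x + 96.2 y = -3153.00
-158.8 x + 84.8 y = -2553.15
Solving the 2×2 system: x ≈ -1.6, y ≈ -33.1 km.

x ≈ -1.6 km, y ≈ -33.1 km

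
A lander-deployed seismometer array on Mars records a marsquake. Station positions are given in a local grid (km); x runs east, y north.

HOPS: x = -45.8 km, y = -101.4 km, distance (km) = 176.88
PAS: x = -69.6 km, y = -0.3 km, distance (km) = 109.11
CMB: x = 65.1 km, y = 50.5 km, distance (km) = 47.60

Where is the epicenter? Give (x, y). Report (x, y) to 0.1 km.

19.2 km east, 63.1 km north

Circle about each station: (x + 45.8)² + (y + 101.4)² = 176.88²; (x + 69.6)² + (y + 0.3)² = 109.11²; (x − 65.1)² + (y − 50.5)² = 47.60².
Subtracting pairs of circle equations eliminates x²+y² and gives linear equations (the radical axes):
-47.6 x + 202.2 y = 11846.19
221.8 x + 303.8 y = 23429.43
Solving the 2×2 system: x ≈ 19.2, y ≈ 63.1 km.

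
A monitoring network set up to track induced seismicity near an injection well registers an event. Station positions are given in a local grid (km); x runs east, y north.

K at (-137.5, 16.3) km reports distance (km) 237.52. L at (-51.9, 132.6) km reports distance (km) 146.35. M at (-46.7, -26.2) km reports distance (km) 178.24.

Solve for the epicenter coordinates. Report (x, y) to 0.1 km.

x ≈ 88.2 km, y ≈ 90.3 km

Circle about each station: (x + 137.5)² + (y − 16.3)² = 237.52²; (x + 51.9)² + (y − 132.6)² = 146.35²; (x + 46.7)² + (y + 26.2)² = 178.24².
Subtracting pairs of circle equations eliminates x²+y² and gives linear equations (the radical axes):
171.2 x + 232.6 y = 36101.86
181.6 x − 85.0 y = 8341.64
Solving the 2×2 system: x ≈ 88.2, y ≈ 90.3 km.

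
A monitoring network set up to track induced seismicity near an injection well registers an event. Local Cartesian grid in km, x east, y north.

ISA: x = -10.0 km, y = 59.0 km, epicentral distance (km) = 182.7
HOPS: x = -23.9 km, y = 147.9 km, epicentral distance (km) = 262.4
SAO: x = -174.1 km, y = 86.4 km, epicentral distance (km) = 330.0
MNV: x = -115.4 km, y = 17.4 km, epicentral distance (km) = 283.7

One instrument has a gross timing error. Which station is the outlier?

Solve using three stations at a time. Using ISA, HOPS, SAO (subtract circle equations pairwise → linear system) gives (x, y) ≈ (113.3, -75.7).
Distances from that point to each station vs reported:
  ISA: calculated 182.6 vs reported 182.7 → residual 0.1 km
  HOPS: calculated 262.3 vs reported 262.4 → residual 0.1 km
  SAO: calculated 329.9 vs reported 330.0 → residual 0.1 km
  MNV: calculated 246.9 vs reported 283.7 → residual 36.8 km
ISA, HOPS, SAO are mutually consistent (residuals ≈ 0); MNV is off by 36.8 km.

MNV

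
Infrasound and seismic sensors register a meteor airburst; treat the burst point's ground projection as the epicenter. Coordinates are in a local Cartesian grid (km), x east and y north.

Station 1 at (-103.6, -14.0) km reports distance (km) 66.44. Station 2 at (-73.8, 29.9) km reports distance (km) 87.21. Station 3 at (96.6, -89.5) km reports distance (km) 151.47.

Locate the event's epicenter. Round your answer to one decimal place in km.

Circle about each station: (x + 103.6)² + (y + 14.0)² = 66.44²; (x + 73.8)² + (y − 29.9)² = 87.21²; (x − 96.6)² + (y + 89.5)² = 151.47².
Subtracting pairs of circle equations eliminates x²+y² and gives linear equations (the radical axes):
59.6 x + 87.8 y = -7779.82
400.4 x − 151.0 y = -12116.04
Solving the 2×2 system: x ≈ -50.7, y ≈ -54.2 km.

(-50.7, -54.2)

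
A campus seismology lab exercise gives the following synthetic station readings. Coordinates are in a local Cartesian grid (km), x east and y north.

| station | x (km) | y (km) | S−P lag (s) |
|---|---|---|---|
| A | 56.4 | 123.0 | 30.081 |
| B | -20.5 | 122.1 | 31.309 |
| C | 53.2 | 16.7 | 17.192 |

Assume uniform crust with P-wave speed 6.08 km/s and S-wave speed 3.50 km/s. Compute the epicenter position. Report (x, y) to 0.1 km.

Distance from S−P lag: d = Δt · v_P v_S / (v_P − v_S) = Δt · (6.08·3.50)/(6.08−3.50) ≈ 8.2481·Δt.
So d_A = 248.11, d_B = 258.24, d_C = 141.80 km.
Circle about each station: (x − 56.4)² + (y − 123.0)² = 248.11²; (x + 20.5)² + (y − 122.1)² = 258.24²; (x − 53.2)² + (y − 16.7)² = 141.80².
Subtracting pairs of circle equations eliminates x²+y² and gives linear equations (the radical axes):
-153.8 x − 1.8 y = -8110.63
-6.4 x − 212.6 y = 26250.50
Solving the 2×2 system: x ≈ 54.2, y ≈ -125.1 km.

54.2 km east, -125.1 km north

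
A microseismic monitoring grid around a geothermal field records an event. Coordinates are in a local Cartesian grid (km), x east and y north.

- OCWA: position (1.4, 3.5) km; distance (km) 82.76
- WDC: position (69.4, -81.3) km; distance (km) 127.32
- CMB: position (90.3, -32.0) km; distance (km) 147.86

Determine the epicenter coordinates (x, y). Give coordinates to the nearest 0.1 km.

Circle about each station: (x − 1.4)² + (y − 3.5)² = 82.76²; (x − 69.4)² + (y + 81.3)² = 127.32²; (x − 90.3)² + (y + 32.0)² = 147.86².
Subtracting the OCWA equation from the WDC and CMB equations removes the quadratic terms:
136.0 x − 169.6 y = 2050.68
177.8 x − 71.0 y = -5849.48
Solving the 2×2 system: x ≈ -55.5, y ≈ -56.6 km.

-55.5 km east, -56.6 km north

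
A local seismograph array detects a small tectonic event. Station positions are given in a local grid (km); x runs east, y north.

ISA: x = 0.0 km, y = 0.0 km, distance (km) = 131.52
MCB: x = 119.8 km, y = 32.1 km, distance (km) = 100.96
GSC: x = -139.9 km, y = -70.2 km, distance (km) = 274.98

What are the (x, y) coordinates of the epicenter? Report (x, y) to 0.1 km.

Circle about each station: x² + y² = 131.52²; (x − 119.8)² + (y − 32.1)² = 100.96²; (x + 139.9)² + (y + 70.2)² = 274.98².
Subtracting the ISA equation from the MCB and GSC equations removes the quadratic terms:
239.6 x + 64.2 y = 22487.04
-279.8 x − 140.4 y = -33816.44
Solving the 2×2 system: x ≈ 62.9, y ≈ 115.5 km.
Check against ISA (with the unrounded x, y): √(x²+y²) = 131.51 ≈ 131.52 km. ✓

(62.9, 115.5)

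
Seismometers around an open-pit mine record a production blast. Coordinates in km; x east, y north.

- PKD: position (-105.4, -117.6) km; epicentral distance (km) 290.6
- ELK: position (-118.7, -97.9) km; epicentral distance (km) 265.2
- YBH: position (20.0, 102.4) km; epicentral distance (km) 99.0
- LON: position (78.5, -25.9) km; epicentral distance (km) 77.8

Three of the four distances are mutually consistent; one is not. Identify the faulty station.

PKD

Solve using three stations at a time. Using ELK, YBH, LON (subtract circle equations pairwise → linear system) gives (x, y) ≈ (102.7, 48.0).
Distances from that point to each station vs reported:
  PKD: calculated 266.0 vs reported 290.6 → residual 24.6 km
  ELK: calculated 265.2 vs reported 265.2 → residual 0.0 km
  YBH: calculated 99.0 vs reported 99.0 → residual 0.0 km
  LON: calculated 77.8 vs reported 77.8 → residual 0.0 km
ELK, YBH, LON are mutually consistent (residuals ≈ 0); PKD is off by 24.6 km.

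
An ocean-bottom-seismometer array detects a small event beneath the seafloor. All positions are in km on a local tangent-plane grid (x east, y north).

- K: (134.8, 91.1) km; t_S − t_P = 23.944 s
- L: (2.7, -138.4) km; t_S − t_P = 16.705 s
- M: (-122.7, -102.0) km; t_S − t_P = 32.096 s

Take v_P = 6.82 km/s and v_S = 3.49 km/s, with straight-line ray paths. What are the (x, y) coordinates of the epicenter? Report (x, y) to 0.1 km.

Distance from S−P lag: d = Δt · v_P v_S / (v_P − v_S) = Δt · (6.82·3.49)/(6.82−3.49) ≈ 7.1477·Δt.
So d_K = 171.14, d_L = 119.40, d_M = 229.41 km.
Circle about each station: (x − 134.8)² + (y − 91.1)² = 171.14²; (x − 2.7)² + (y + 138.4)² = 119.40²; (x + 122.7)² + (y + 102.0)² = 229.41².
Subtracting pairs of circle equations eliminates x²+y² and gives linear equations (the radical axes):
-264.2 x − 459.0 y = 7724.14
-515.0 x − 386.2 y = -24351.01
Solving the 2×2 system: x ≈ 105.4, y ≈ -77.5 km.

(105.4, -77.5)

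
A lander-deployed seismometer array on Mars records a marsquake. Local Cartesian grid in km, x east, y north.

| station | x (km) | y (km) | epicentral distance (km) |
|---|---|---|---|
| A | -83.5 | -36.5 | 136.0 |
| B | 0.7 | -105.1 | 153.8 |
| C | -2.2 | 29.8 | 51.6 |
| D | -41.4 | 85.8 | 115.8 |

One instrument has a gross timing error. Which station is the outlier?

B

Solve using three stations at a time. Using A, C, D (subtract circle equations pairwise → linear system) gives (x, y) ≈ (44.9, 8.5).
Distances from that point to each station vs reported:
  A: calculated 136.0 vs reported 136.0 → residual 0.0 km
  B: calculated 121.9 vs reported 153.8 → residual 31.9 km
  C: calculated 51.7 vs reported 51.6 → residual 0.1 km
  D: calculated 115.8 vs reported 115.8 → residual 0.0 km
A, C, D are mutually consistent (residuals ≈ 0); B is off by 31.9 km.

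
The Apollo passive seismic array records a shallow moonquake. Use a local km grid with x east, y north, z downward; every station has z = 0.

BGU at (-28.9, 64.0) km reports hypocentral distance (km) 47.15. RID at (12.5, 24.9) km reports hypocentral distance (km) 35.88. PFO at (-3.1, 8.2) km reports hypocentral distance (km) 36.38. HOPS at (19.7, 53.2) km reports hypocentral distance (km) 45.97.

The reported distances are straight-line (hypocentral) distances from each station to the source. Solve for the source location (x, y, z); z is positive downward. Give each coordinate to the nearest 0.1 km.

Each station gives a sphere (x−x_i)² + (y−y_i)² + z² = d_i² (stations at z=0).
Subtracting the BGU sphere from RID and PFO: z² cancels, leaving linear equations in x and y:
82.8 x − 78.2 y = -3219.20
51.6 x − 111.6 y = -3954.74
Solving: x ≈ -9.606, y ≈ 30.995 km (keep extra digits for the depth step; rounded: -9.6, 31.0).
Then from the BGU sphere: z² = 47.15² − (x + 28.9)² − (y − 64.0)² with x = -9.606, y = 30.995, so z ≈ 27.596 ≈ 27.6 km.

(-9.6, 31.0, 27.6)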